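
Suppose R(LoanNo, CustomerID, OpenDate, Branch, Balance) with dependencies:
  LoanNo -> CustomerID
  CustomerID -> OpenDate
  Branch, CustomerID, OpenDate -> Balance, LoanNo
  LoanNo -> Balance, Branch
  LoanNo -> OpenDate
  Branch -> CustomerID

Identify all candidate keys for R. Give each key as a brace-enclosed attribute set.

{Branch}, {LoanNo}

{Branch}⁺ = {Balance, Branch, CustomerID, LoanNo, OpenDate}, which is every attribute, so {Branch} is a candidate key.
{LoanNo}⁺ = {Balance, Branch, CustomerID, LoanNo, OpenDate}, which is every attribute, so {LoanNo} is a candidate key.
Any other superkey properly contains one of these, so there are no further candidate keys.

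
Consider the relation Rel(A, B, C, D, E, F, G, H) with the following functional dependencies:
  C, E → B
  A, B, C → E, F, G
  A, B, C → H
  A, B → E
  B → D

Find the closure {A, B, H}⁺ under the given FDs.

{A, B, D, E, H}

Start with {A, B, H}.
A, B → E applies; add {E} → now {A, B, E, H}.
B → D applies; add {D} → now {A, B, D, E, H}.
No further FD applies.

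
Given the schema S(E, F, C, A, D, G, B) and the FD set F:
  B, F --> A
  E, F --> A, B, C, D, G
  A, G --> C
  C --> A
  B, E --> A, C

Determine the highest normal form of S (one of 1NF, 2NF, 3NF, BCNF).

2NF

Candidate key: {E, F}. Prime attributes: {E, F}.
B, F --> A breaks BCNF: {B, F}⁺ = {A, B, F}, so {B, F} is not a superkey.
Because {A} is non-prime and the left side of B, F --> A is not a superkey, the relation is not in 3NF.
Checking every proper subset of each key, none determines a non-prime attribute — 2NF is satisfied.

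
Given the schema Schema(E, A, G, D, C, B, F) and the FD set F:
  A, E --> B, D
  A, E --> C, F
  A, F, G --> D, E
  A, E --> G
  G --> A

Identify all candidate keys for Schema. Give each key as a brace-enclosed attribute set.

{A, E}, {E, G}, {F, G}

Closure of {A, E} is {A, B, C, D, E, F, G}, the whole schema; {A, E} is a candidate key.
Closure of {E, G} is {A, B, C, D, E, F, G}, the whole schema; {E, G} is a candidate key.
Closure of {F, G} is {A, B, C, D, E, F, G}, the whole schema; {F, G} is a candidate key.
Any other superkey properly contains one of these, so there are no further candidate keys.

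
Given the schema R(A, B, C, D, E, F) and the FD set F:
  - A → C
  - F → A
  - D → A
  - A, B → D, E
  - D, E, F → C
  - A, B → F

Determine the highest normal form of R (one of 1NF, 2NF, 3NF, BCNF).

1NF

Candidate keys: {A, B}, {B, D}, {B, F}. Prime attributes: {A, B, D, F}.
For A → C we have {A}⁺ = {A, C}; {A} is not a superkey, so BCNF fails.
A → C has non-prime {C} on the right and a non-superkey on the left, so 3NF fails.
{A} is a proper subset of the key {A, B}, and {A}⁺ contains the non-prime attribute {C} — a partial dependency, so 2NF is violated.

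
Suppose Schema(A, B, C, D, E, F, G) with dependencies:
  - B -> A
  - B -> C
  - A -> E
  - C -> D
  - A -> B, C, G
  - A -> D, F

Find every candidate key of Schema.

{A}, {B}

{A} is a candidate key since {A}⁺ = {A, B, C, D, E, F, G} covers every attribute.
{B} is a candidate key since {B}⁺ = {A, B, C, D, E, F, G} covers every attribute.
Any other superkey properly contains one of these, so there are no further candidate keys.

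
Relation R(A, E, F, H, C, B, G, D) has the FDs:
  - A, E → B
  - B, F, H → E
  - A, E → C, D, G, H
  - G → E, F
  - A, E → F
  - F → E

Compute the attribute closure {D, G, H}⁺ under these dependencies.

Start with {D, G, H}.
G → E, F applies; add {E, F} → now {D, E, F, G, H}.
No further FD applies.

{D, E, F, G, H}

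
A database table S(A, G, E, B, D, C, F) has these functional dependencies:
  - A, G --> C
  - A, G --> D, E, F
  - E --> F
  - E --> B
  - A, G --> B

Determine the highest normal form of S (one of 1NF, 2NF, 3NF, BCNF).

Candidate key: {A, G}. Prime attributes: {A, G}.
E --> F breaks BCNF: {E}⁺ = {B, E, F}, so {E} is not a superkey.
Because {F} is non-prime and the left side of E --> F is not a superkey, the relation is not in 3NF.
Checking every proper subset of each key, none determines a non-prime attribute — 2NF is satisfied.

2NF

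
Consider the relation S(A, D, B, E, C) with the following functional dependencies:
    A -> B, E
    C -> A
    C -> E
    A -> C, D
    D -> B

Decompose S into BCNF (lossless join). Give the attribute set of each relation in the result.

{A, C, D, E}; {B, D}

Candidate keys of the original relation: {A}, {C}.
{A, B, C, D, E}: {D} determines {B, D} here but is not a superkey — split on D -> B, giving {B, D} and {A, C, D, E}.
{B, D} is in BCNF.
{A, C, D, E} is in BCNF.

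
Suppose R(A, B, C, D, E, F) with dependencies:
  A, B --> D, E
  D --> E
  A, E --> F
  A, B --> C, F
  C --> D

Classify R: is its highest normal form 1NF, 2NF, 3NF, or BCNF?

Candidate key: {A, B}. Prime attributes: {A, B}.
D --> E breaks BCNF: {D}⁺ = {D, E}, so {D} is not a superkey.
D --> E has non-prime {E} on the right and a non-superkey on the left, so 3NF fails.
Checking every proper subset of each key, none determines a non-prime attribute — 2NF is satisfied.

2NF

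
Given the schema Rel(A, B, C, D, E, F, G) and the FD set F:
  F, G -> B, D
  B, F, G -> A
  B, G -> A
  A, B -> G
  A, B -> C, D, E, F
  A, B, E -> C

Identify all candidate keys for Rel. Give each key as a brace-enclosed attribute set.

{A, B}, {B, G}, {F, G}

{A, B}⁺ = {A, B, C, D, E, F, G}, which is every attribute, so {A, B} is a candidate key.
{B, G}⁺ = {A, B, C, D, E, F, G}, which is every attribute, so {B, G} is a candidate key.
{F, G}⁺ = {A, B, C, D, E, F, G}, which is every attribute, so {F, G} is a candidate key.
No proper subset of any of these is a key, and no other minimal superkey exists.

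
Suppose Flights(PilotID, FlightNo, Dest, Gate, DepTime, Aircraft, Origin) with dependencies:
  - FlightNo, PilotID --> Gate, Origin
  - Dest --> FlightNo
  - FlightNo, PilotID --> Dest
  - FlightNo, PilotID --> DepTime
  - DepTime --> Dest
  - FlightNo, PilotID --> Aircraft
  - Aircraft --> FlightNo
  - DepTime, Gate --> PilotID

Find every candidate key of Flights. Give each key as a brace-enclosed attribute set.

{Aircraft, PilotID}, {DepTime, Gate}, {DepTime, PilotID}, {Dest, PilotID}, {FlightNo, PilotID}

{Aircraft, PilotID}⁺ = {Aircraft, DepTime, Dest, FlightNo, Gate, Origin, PilotID}, which is every attribute, so {Aircraft, PilotID} is a candidate key.
{DepTime, Gate}⁺ = {Aircraft, DepTime, Dest, FlightNo, Gate, Origin, PilotID}, which is every attribute, so {DepTime, Gate} is a candidate key.
{DepTime, PilotID}⁺ = {Aircraft, DepTime, Dest, FlightNo, Gate, Origin, PilotID}, which is every attribute, so {DepTime, PilotID} is a candidate key.
{Dest, PilotID}⁺ = {Aircraft, DepTime, Dest, FlightNo, Gate, Origin, PilotID}, which is every attribute, so {Dest, PilotID} is a candidate key.
{FlightNo, PilotID}⁺ = {Aircraft, DepTime, Dest, FlightNo, Gate, Origin, PilotID}, which is every attribute, so {FlightNo, PilotID} is a candidate key.
No proper subset of any of these is a key, and no other minimal superkey exists.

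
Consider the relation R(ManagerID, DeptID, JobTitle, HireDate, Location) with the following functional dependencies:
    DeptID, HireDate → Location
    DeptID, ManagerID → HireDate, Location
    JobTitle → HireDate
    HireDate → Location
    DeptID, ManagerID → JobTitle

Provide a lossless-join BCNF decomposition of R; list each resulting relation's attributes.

Candidate key of the original relation: {DeptID, ManagerID}.
{DeptID, HireDate, JobTitle, Location, ManagerID}: {DeptID, HireDate} determines {DeptID, HireDate, Location} here but is not a superkey — split on DeptID, HireDate → Location, giving {DeptID, HireDate, Location} and {DeptID, HireDate, JobTitle, ManagerID}.
{DeptID, HireDate, Location}: {HireDate} determines {HireDate, Location} here but is not a superkey — split on HireDate → Location, giving {HireDate, Location} and {DeptID, HireDate}.
{HireDate, Location} has no BCNF violation.
{DeptID, HireDate} has no BCNF violation.
{DeptID, HireDate, JobTitle, ManagerID}: {JobTitle} determines {HireDate, JobTitle} here but is not a superkey — split on JobTitle → HireDate, giving {HireDate, JobTitle} and {DeptID, JobTitle, ManagerID}.
{HireDate, JobTitle} has no BCNF violation.
{DeptID, JobTitle, ManagerID} has no BCNF violation.

{DeptID, HireDate}; {DeptID, JobTitle, ManagerID}; {HireDate, JobTitle}; {HireDate, Location}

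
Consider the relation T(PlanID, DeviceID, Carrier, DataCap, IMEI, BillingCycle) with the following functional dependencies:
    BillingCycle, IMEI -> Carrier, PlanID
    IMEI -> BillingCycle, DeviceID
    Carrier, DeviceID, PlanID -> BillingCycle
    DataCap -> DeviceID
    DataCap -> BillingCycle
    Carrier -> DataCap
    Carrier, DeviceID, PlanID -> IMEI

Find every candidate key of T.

{IMEI}⁺ = {BillingCycle, Carrier, DataCap, DeviceID, IMEI, PlanID}, which is every attribute, so {IMEI} is a candidate key.
{Carrier, PlanID}⁺ = {BillingCycle, Carrier, DataCap, DeviceID, IMEI, PlanID}, which is every attribute, so {Carrier, PlanID} is a candidate key.
No proper subset of any of these is a key, and no other minimal superkey exists.

{Carrier, PlanID}, {IMEI}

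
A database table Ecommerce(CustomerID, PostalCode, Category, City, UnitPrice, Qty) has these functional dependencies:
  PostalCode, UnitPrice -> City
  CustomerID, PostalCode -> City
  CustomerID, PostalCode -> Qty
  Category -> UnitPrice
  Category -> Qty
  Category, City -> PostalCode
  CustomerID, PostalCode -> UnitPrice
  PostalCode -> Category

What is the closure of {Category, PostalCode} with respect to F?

Start with {Category, PostalCode}.
Category -> UnitPrice applies; add {UnitPrice} → now {Category, PostalCode, UnitPrice}.
Category -> Qty applies; add {Qty} → now {Category, PostalCode, Qty, UnitPrice}.
PostalCode, UnitPrice -> City applies; add {City} → now {Category, City, PostalCode, Qty, UnitPrice}.
No further FD applies.

{Category, City, PostalCode, Qty, UnitPrice}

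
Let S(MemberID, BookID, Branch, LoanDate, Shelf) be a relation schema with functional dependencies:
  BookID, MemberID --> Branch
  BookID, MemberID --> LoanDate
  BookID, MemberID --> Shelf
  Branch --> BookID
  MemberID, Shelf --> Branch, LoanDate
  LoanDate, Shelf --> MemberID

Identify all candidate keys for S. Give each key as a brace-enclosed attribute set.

{BookID, MemberID} is a candidate key since {BookID, MemberID}⁺ = {BookID, Branch, LoanDate, MemberID, Shelf} covers every attribute.
{Branch, MemberID} is a candidate key since {Branch, MemberID}⁺ = {BookID, Branch, LoanDate, MemberID, Shelf} covers every attribute.
{LoanDate, Shelf} is a candidate key since {LoanDate, Shelf}⁺ = {BookID, Branch, LoanDate, MemberID, Shelf} covers every attribute.
{MemberID, Shelf} is a candidate key since {MemberID, Shelf}⁺ = {BookID, Branch, LoanDate, MemberID, Shelf} covers every attribute.
Any other superkey properly contains one of these, so there are no further candidate keys.

{BookID, MemberID}, {Branch, MemberID}, {LoanDate, Shelf}, {MemberID, Shelf}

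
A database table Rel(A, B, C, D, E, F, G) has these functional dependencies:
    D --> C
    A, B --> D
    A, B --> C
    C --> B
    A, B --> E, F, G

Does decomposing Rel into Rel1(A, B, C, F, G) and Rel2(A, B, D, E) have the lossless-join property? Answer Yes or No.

Yes

Common attributes: {A, B}; their closure is {A, B, C, D, E, F, G}.
This includes all of Rel1, so the common attributes are a superkey of Rel1 — the join is lossless.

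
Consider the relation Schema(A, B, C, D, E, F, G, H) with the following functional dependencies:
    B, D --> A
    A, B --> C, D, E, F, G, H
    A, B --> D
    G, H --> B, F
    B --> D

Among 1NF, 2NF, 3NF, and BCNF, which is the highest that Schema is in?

BCNF

Candidate keys: {B}, {G, H}. Prime attributes: {B, G, H}.
Every FD has a superkey on the left, so the relation is in BCNF.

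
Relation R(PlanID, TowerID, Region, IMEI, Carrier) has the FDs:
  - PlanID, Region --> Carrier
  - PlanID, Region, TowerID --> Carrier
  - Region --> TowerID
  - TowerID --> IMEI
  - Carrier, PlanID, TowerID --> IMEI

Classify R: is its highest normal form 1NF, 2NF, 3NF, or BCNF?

1NF

Candidate key: {PlanID, Region}. Prime attributes: {PlanID, Region}.
For Region --> TowerID we have {Region}⁺ = {IMEI, Region, TowerID}; {Region} is not a superkey, so BCNF fails.
Region --> TowerID determines the non-prime attribute {TowerID} from a non-superkey — 3NF is violated.
Since {Region} ⊂ {PlanID, Region} and {Region}⁺ ⊇ {IMEI, TowerID} with {IMEI, TowerID} non-prime, there is a partial dependency; 2NF fails.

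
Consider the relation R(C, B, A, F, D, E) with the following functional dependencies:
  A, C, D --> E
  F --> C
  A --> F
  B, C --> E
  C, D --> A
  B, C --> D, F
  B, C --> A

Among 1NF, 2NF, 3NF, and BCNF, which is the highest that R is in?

2NF

Candidate keys: {A, B}, {B, C}, {B, F}. Prime attributes: {A, B, C, F}.
A, C, D --> E breaks BCNF: {A, C, D}⁺ = {A, C, D, E, F}, so {A, C, D} is not a superkey.
Because {E} is non-prime and the left side of A, C, D --> E is not a superkey, the relation is not in 3NF.
No proper subset of a key has a non-prime attribute in its closure, so there is no partial dependency; 2NF holds.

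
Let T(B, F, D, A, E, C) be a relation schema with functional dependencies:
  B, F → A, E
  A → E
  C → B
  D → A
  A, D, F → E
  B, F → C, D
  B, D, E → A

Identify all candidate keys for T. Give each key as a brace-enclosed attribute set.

Attributes never on any right-hand side: {F} — every candidate key must contain it.
{B, F}⁺ = {A, B, C, D, E, F} — all of the relation — so {B, F} is a candidate key.
{C, F}⁺ = {A, B, C, D, E, F} — all of the relation — so {C, F} is a candidate key.
These are minimal and exhaustive — every other superkey contains one of them.

{B, F}, {C, F}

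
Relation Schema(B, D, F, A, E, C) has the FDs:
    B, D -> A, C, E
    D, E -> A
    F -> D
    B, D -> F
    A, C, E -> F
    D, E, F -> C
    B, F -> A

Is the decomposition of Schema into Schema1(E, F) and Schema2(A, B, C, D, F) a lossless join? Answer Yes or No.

Common attributes: {F}; their closure is {D, F}.
Neither Schema1 nor Schema2 is contained in that closure, so the decomposition is lossy.

No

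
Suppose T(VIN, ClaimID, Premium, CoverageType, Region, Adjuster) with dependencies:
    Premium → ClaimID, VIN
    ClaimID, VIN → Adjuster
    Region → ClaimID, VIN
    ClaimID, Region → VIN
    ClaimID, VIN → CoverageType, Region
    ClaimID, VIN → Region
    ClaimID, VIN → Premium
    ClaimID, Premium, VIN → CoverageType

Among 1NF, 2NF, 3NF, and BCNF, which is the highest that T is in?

Candidate keys: {ClaimID, VIN}, {Premium}, {Region}. Prime attributes: {ClaimID, Premium, Region, VIN}.
Every FD has a superkey on the left, so the relation is in BCNF.

BCNF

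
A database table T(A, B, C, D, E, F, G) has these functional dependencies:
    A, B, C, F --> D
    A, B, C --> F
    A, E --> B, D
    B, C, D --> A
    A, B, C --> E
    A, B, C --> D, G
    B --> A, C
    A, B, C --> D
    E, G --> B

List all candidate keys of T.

{A, E}, {B}, {E, G}

{B} is a candidate key since {B}⁺ = {A, B, C, D, E, F, G} covers every attribute.
{A, E} is a candidate key since {A, E}⁺ = {A, B, C, D, E, F, G} covers every attribute.
{E, G} is a candidate key since {E, G}⁺ = {A, B, C, D, E, F, G} covers every attribute.
These are minimal and exhaustive — every other superkey contains one of them.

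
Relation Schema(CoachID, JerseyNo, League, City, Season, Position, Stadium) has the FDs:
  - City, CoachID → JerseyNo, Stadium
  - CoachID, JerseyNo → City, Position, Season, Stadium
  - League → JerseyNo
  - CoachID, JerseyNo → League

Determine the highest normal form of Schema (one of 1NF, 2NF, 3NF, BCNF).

3NF

Candidate keys: {City, CoachID}, {CoachID, JerseyNo}, {CoachID, League}. Prime attributes: {City, CoachID, JerseyNo, League}.
For League → JerseyNo we have {League}⁺ = {JerseyNo, League}; {League} is not a superkey, so BCNF fails.
But every attribute on its right side ({JerseyNo}) is prime, and the same holds for every other non-superkey FD, so 3NF still holds.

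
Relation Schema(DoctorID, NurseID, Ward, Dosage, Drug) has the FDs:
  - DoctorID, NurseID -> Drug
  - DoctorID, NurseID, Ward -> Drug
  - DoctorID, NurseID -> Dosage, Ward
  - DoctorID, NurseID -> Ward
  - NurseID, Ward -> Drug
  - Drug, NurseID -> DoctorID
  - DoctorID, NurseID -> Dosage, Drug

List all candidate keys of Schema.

{NurseID} never appears on the right of any FD, so every key must include it.
{DoctorID, NurseID}⁺ = {DoctorID, Dosage, Drug, NurseID, Ward} — all of the relation — so {DoctorID, NurseID} is a candidate key.
{Drug, NurseID}⁺ = {DoctorID, Dosage, Drug, NurseID, Ward} — all of the relation — so {Drug, NurseID} is a candidate key.
{NurseID, Ward}⁺ = {DoctorID, Dosage, Drug, NurseID, Ward} — all of the relation — so {NurseID, Ward} is a candidate key.
No proper subset of any of these is a key, and no other minimal superkey exists.

{DoctorID, NurseID}, {Drug, NurseID}, {NurseID, Ward}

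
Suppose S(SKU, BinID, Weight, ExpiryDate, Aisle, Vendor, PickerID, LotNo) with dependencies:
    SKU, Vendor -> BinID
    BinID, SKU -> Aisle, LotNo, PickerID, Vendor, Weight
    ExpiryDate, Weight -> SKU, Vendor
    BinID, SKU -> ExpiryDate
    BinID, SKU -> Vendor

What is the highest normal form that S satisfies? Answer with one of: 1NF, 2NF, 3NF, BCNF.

BCNF

Candidate keys: {BinID, SKU}, {ExpiryDate, Weight}, {SKU, Vendor}. Prime attributes: {BinID, ExpiryDate, SKU, Vendor, Weight}.
Each dependency's left side is a superkey — BCNF holds.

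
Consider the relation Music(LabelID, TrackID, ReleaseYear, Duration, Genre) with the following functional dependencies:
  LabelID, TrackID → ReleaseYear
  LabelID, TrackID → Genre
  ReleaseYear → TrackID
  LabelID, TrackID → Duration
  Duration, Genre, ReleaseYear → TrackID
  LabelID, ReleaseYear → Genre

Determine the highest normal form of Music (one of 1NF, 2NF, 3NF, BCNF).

3NF

Candidate keys: {LabelID, ReleaseYear}, {LabelID, TrackID}. Prime attributes: {LabelID, ReleaseYear, TrackID}.
ReleaseYear → TrackID breaks BCNF: {ReleaseYear}⁺ = {ReleaseYear, TrackID}, so {ReleaseYear} is not a superkey.
But every attribute on its right side ({TrackID}) is prime, and the same holds for every other non-superkey FD, so 3NF still holds.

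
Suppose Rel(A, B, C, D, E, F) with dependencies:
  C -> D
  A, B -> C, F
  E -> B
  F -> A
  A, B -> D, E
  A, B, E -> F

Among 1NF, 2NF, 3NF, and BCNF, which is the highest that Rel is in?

Candidate keys: {A, B}, {A, E}, {B, F}, {E, F}. Prime attributes: {A, B, E, F}.
For C -> D we have {C}⁺ = {C, D}; {C} is not a superkey, so BCNF fails.
C -> D has non-prime {D} on the right and a non-superkey on the left, so 3NF fails.
No proper subset of a key has a non-prime attribute in its closure, so there is no partial dependency; 2NF holds.

2NF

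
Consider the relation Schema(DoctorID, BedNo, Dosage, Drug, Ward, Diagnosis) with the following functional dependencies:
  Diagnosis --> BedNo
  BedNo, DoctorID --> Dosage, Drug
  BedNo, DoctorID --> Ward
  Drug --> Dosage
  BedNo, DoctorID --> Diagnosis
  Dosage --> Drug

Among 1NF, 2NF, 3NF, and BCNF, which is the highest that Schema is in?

Candidate keys: {BedNo, DoctorID}, {Diagnosis, DoctorID}. Prime attributes: {BedNo, Diagnosis, DoctorID}.
Diagnosis --> BedNo: {Diagnosis}⁺ = {BedNo, Diagnosis}, which is not all of the attributes, so the left side is not a superkey — BCNF is violated.
Because {Dosage} is non-prime and the left side of Drug --> Dosage is not a superkey, the relation is not in 3NF.
Checking every proper subset of each key, none determines a non-prime attribute — 2NF is satisfied.

2NF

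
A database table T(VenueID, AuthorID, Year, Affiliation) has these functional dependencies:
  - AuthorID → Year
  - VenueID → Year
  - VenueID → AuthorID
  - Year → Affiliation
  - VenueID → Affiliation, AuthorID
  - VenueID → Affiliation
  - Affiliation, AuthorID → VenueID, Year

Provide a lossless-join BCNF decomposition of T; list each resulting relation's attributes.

{Affiliation, Year}; {AuthorID, VenueID, Year}

Candidate keys of the original relation: {AuthorID}, {VenueID}.
In {Affiliation, AuthorID, VenueID, Year}, {Year} is not a superkey ({Year}⁺ restricted to this set is {Affiliation, Year}), so split on Year → Affiliation into {Affiliation, Year} and {AuthorID, VenueID, Year}.
{Affiliation, Year} is in BCNF.
{AuthorID, VenueID, Year} is in BCNF.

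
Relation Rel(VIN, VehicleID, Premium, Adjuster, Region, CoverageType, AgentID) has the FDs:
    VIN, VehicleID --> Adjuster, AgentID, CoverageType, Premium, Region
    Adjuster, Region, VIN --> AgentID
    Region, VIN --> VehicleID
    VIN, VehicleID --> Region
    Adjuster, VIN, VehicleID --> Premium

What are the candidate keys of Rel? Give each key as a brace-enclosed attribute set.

No FD produces {VIN}, so it must be in every candidate key.
Closure of {Region, VIN} is {Adjuster, AgentID, CoverageType, Premium, Region, VIN, VehicleID}, the whole schema; {Region, VIN} is a candidate key.
Closure of {VIN, VehicleID} is {Adjuster, AgentID, CoverageType, Premium, Region, VIN, VehicleID}, the whole schema; {VIN, VehicleID} is a candidate key.
Any other superkey properly contains one of these, so there are no further candidate keys.

{Region, VIN}, {VIN, VehicleID}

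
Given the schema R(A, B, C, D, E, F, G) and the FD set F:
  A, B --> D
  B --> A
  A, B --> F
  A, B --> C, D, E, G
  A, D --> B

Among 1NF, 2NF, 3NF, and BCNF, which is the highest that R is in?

BCNF

Candidate keys: {A, D}, {B}. Prime attributes: {A, B, D}.
The left-hand side of every FD is a superkey, so BCNF is satisfied.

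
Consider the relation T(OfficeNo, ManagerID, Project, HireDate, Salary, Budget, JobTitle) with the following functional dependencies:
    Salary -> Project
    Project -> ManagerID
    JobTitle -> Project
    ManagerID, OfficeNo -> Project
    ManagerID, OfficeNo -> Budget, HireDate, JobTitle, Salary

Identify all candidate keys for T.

{JobTitle, OfficeNo}, {ManagerID, OfficeNo}, {OfficeNo, Project}, {OfficeNo, Salary}

{OfficeNo} never appears on the right of any FD, so every key must include it.
{JobTitle, OfficeNo}⁺ = {Budget, HireDate, JobTitle, ManagerID, OfficeNo, Project, Salary}, which is every attribute, so {JobTitle, OfficeNo} is a candidate key.
{ManagerID, OfficeNo}⁺ = {Budget, HireDate, JobTitle, ManagerID, OfficeNo, Project, Salary}, which is every attribute, so {ManagerID, OfficeNo} is a candidate key.
{OfficeNo, Project}⁺ = {Budget, HireDate, JobTitle, ManagerID, OfficeNo, Project, Salary}, which is every attribute, so {OfficeNo, Project} is a candidate key.
{OfficeNo, Salary}⁺ = {Budget, HireDate, JobTitle, ManagerID, OfficeNo, Project, Salary}, which is every attribute, so {OfficeNo, Salary} is a candidate key.
Any other superkey properly contains one of these, so there are no further candidate keys.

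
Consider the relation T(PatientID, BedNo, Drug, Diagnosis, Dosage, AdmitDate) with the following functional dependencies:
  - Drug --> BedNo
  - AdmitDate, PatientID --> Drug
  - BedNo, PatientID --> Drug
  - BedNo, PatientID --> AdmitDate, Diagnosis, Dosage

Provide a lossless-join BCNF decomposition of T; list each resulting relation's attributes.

{AdmitDate, Diagnosis, Dosage, Drug, PatientID}; {BedNo, Drug}

Candidate keys of the original relation: {AdmitDate, PatientID}, {BedNo, PatientID}, {Drug, PatientID}.
{AdmitDate, BedNo, Diagnosis, Dosage, Drug, PatientID}: {Drug} determines {BedNo, Drug} here but is not a superkey — split on Drug --> BedNo, giving {BedNo, Drug} and {AdmitDate, Diagnosis, Dosage, Drug, PatientID}.
{BedNo, Drug} has no BCNF violation.
{AdmitDate, Diagnosis, Dosage, Drug, PatientID} has no BCNF violation.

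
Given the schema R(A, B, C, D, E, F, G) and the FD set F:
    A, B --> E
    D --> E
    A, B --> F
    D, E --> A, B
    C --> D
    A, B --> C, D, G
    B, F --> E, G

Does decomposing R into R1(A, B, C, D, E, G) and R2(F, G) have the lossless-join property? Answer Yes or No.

R1 ∩ R2 = {G}; its closure under F is {G}.
R1 ⊄ {G} and R2 ⊄ {G}, so the split is lossy.

No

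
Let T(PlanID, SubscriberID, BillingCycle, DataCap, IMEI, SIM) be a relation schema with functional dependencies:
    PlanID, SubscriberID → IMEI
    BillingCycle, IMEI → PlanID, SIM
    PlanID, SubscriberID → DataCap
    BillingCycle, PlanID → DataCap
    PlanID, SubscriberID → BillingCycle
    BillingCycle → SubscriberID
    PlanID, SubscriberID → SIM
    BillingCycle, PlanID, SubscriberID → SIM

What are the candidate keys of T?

Closure of {BillingCycle, IMEI} is {BillingCycle, DataCap, IMEI, PlanID, SIM, SubscriberID}, the whole schema; {BillingCycle, IMEI} is a candidate key.
Closure of {BillingCycle, PlanID} is {BillingCycle, DataCap, IMEI, PlanID, SIM, SubscriberID}, the whole schema; {BillingCycle, PlanID} is a candidate key.
Closure of {PlanID, SubscriberID} is {BillingCycle, DataCap, IMEI, PlanID, SIM, SubscriberID}, the whole schema; {PlanID, SubscriberID} is a candidate key.
Any other superkey properly contains one of these, so there are no further candidate keys.

{BillingCycle, IMEI}, {BillingCycle, PlanID}, {PlanID, SubscriberID}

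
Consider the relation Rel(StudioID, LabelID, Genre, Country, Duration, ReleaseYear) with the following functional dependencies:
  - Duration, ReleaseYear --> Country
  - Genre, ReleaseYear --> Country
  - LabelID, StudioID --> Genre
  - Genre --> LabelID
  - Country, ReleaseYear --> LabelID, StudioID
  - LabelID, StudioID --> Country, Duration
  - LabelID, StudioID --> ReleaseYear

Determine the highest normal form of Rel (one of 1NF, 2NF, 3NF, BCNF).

3NF

Candidate keys: {Country, ReleaseYear}, {Duration, ReleaseYear}, {Genre, ReleaseYear}, {Genre, StudioID}, {LabelID, StudioID}. Prime attributes: {Country, Duration, Genre, LabelID, ReleaseYear, StudioID}.
Genre --> LabelID breaks BCNF: {Genre}⁺ = {Genre, LabelID}, so {Genre} is not a superkey.
Since {LabelID} ⊆ prime attributes and every other non-superkey FD also has a prime right side, the schema is in 3NF.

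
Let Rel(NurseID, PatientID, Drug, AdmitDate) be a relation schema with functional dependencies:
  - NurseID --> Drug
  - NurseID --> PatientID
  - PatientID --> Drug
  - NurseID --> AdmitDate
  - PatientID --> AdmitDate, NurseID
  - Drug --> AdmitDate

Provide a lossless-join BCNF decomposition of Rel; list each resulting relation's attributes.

Candidate keys of the original relation: {NurseID}, {PatientID}.
In {AdmitDate, Drug, NurseID, PatientID}, {Drug} is not a superkey ({Drug}⁺ restricted to this set is {AdmitDate, Drug}), so split on Drug --> AdmitDate into {AdmitDate, Drug} and {Drug, NurseID, PatientID}.
{AdmitDate, Drug} has no BCNF violation.
{Drug, NurseID, PatientID} has no BCNF violation.

{AdmitDate, Drug}; {Drug, NurseID, PatientID}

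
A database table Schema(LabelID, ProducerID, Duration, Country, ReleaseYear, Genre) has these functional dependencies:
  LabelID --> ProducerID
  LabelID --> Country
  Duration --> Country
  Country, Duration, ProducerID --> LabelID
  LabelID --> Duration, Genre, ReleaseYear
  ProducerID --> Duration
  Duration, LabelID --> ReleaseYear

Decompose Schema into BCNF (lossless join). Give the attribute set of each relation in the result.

{Country, Duration}; {Duration, Genre, LabelID, ProducerID, ReleaseYear}

Candidate keys of the original relation: {LabelID}, {ProducerID}.
Within {Country, Duration, Genre, LabelID, ProducerID, ReleaseYear}: {Duration}⁺ ∩ {Country, Duration, Genre, LabelID, ProducerID, ReleaseYear} = {Country, Duration}, not the whole set, so Duration --> Country violates BCNF; decompose into {Country, Duration} and {Duration, Genre, LabelID, ProducerID, ReleaseYear}.
{Country, Duration} has no BCNF violation.
{Duration, Genre, LabelID, ProducerID, ReleaseYear} has no BCNF violation.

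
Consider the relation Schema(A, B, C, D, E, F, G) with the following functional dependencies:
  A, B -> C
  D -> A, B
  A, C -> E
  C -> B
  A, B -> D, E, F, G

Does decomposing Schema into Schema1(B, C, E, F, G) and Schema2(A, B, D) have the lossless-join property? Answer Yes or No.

Schema1 ∩ Schema2 = {B}; its closure under F is {B}.
The closure covers neither Schema1 nor Schema2 entirely; the join is not lossless.

No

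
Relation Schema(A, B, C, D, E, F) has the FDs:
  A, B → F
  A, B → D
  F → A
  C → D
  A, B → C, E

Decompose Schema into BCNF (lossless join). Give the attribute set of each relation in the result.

Candidate keys of the original relation: {A, B}, {B, F}.
Within {A, B, C, D, E, F}: {F}⁺ ∩ {A, B, C, D, E, F} = {A, F}, not the whole set, so F → A violates BCNF; decompose into {A, F} and {B, C, D, E, F}.
{A, F} is in BCNF.
Within {B, C, D, E, F}: {C}⁺ ∩ {B, C, D, E, F} = {C, D}, not the whole set, so C → D violates BCNF; decompose into {C, D} and {B, C, E, F}.
{C, D} is in BCNF.
{B, C, E, F} is in BCNF.

{A, F}; {B, C, E, F}; {C, D}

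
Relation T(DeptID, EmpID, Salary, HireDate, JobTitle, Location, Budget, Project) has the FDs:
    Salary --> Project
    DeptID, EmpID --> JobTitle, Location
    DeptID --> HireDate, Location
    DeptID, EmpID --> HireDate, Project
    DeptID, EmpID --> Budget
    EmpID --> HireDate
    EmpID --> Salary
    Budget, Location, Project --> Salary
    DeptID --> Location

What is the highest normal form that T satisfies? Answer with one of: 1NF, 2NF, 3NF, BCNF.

Candidate key: {DeptID, EmpID}. Prime attributes: {DeptID, EmpID}.
Salary --> Project breaks BCNF: {Salary}⁺ = {Project, Salary}, so {Salary} is not a superkey.
Because {Project} is non-prime and the left side of Salary --> Project is not a superkey, the relation is not in 3NF.
The proper key subset {DeptID} of {DeptID, EmpID} determines non-prime {HireDate, Location}, so the relation is not even in 2NF.

1NF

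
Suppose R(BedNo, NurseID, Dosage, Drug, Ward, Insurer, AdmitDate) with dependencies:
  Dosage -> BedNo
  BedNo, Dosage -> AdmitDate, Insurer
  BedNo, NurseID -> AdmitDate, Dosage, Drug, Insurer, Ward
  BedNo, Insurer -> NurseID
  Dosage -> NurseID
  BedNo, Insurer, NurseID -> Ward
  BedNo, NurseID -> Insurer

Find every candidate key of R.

Closure of {Dosage} is {AdmitDate, BedNo, Dosage, Drug, Insurer, NurseID, Ward}, the whole schema; {Dosage} is a candidate key.
Closure of {BedNo, Insurer} is {AdmitDate, BedNo, Dosage, Drug, Insurer, NurseID, Ward}, the whole schema; {BedNo, Insurer} is a candidate key.
Closure of {BedNo, NurseID} is {AdmitDate, BedNo, Dosage, Drug, Insurer, NurseID, Ward}, the whole schema; {BedNo, NurseID} is a candidate key.
These are minimal and exhaustive — every other superkey contains one of them.

{BedNo, Insurer}, {BedNo, NurseID}, {Dosage}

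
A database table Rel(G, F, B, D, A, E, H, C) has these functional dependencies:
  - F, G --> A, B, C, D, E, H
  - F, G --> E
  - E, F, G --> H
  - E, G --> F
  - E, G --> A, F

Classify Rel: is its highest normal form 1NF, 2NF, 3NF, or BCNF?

BCNF

Candidate keys: {E, G}, {F, G}. Prime attributes: {E, F, G}.
The left-hand side of every FD is a superkey, so BCNF is satisfied.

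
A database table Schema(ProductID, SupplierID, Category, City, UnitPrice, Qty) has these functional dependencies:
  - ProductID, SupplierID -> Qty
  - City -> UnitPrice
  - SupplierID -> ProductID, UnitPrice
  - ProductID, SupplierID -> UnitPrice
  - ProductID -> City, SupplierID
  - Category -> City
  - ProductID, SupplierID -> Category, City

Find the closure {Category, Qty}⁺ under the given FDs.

Start with {Category, Qty}.
Category -> City applies; add {City} → now {Category, City, Qty}.
City -> UnitPrice applies; add {UnitPrice} → now {Category, City, Qty, UnitPrice}.
No further FD applies.

{Category, City, Qty, UnitPrice}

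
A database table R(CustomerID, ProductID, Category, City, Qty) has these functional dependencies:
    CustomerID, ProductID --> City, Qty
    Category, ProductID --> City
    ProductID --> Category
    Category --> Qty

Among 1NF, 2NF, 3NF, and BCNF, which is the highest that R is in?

1NF

Candidate key: {CustomerID, ProductID}. Prime attributes: {CustomerID, ProductID}.
Category, ProductID --> City: {Category, ProductID}⁺ = {Category, City, ProductID, Qty}, which is not all of the attributes, so the left side is not a superkey — BCNF is violated.
Category, ProductID --> City determines the non-prime attribute {City} from a non-superkey — 3NF is violated.
The proper key subset {ProductID} of {CustomerID, ProductID} determines non-prime {Category, City, Qty}, so the relation is not even in 2NF.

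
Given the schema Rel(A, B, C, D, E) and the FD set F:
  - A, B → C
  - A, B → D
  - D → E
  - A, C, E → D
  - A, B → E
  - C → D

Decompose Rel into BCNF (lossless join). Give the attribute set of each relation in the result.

Candidate key of the original relation: {A, B}.
In {A, B, C, D, E}, {D} is not a superkey ({D}⁺ restricted to this set is {D, E}), so split on D → E into {D, E} and {A, B, C, D}.
{D, E} is in BCNF.
In {A, B, C, D}, {C} is not a superkey ({C}⁺ restricted to this set is {C, D}), so split on C → D into {C, D} and {A, B, C}.
{C, D} is in BCNF.
{A, B, C} is in BCNF.

{A, B, C}; {C, D}; {D, E}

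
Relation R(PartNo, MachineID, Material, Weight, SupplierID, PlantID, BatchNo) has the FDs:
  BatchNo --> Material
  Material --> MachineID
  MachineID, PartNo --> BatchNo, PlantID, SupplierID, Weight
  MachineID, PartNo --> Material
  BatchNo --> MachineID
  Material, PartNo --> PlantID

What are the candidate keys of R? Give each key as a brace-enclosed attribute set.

No FD produces {PartNo}, so it must be in every candidate key.
{BatchNo, PartNo}⁺ = {BatchNo, MachineID, Material, PartNo, PlantID, SupplierID, Weight}, which is every attribute, so {BatchNo, PartNo} is a candidate key.
{MachineID, PartNo}⁺ = {BatchNo, MachineID, Material, PartNo, PlantID, SupplierID, Weight}, which is every attribute, so {MachineID, PartNo} is a candidate key.
{Material, PartNo}⁺ = {BatchNo, MachineID, Material, PartNo, PlantID, SupplierID, Weight}, which is every attribute, so {Material, PartNo} is a candidate key.
Any other superkey properly contains one of these, so there are no further candidate keys.

{BatchNo, PartNo}, {MachineID, PartNo}, {Material, PartNo}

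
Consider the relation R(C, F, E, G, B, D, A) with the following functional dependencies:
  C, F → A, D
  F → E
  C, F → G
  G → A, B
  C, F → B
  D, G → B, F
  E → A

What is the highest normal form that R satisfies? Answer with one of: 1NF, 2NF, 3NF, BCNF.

1NF

Candidate keys: {C, D, G}, {C, F}. Prime attributes: {C, D, F, G}.
F → E breaks BCNF: {F}⁺ = {A, E, F}, so {F} is not a superkey.
F → E determines the non-prime attribute {E} from a non-superkey — 3NF is violated.
{F} is a proper subset of the key {C, F}, and {F}⁺ contains the non-prime attributes {A, E} — a partial dependency, so 2NF is violated.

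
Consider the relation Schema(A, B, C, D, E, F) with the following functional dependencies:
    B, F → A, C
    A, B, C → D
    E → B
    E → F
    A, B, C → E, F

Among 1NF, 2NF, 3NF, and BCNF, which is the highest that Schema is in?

Candidate keys: {A, B, C}, {B, F}, {E}. Prime attributes: {A, B, C, E, F}.
Every FD has a superkey on the left, so the relation is in BCNF.

BCNF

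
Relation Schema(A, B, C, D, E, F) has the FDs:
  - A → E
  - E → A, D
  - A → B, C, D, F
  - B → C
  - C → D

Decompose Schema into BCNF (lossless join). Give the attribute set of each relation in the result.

Candidate keys of the original relation: {A}, {E}.
Within {A, B, C, D, E, F}: {B}⁺ ∩ {A, B, C, D, E, F} = {B, C, D}, not the whole set, so B → C, D violates BCNF; decompose into {B, C, D} and {A, B, E, F}.
Within {B, C, D}: {C}⁺ ∩ {B, C, D} = {C, D}, not the whole set, so C → D violates BCNF; decompose into {C, D} and {B, C}.
{C, D}: every determinant is a superkey — BCNF.
{B, C}: every determinant is a superkey — BCNF.
{A, B, E, F}: every determinant is a superkey — BCNF.

{A, B, E, F}; {B, C}; {C, D}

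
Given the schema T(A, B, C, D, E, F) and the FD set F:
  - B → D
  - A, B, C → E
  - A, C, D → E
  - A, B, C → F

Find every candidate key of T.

Attributes never on any right-hand side: {A, B, C} — every candidate key must contain all of them.
{A, B, C}⁺ = {A, B, C, D, E, F} — all of the relation — so {A, B, C} is a candidate key.
No other minimal set has full closure, so this is the only candidate key.

{A, B, C}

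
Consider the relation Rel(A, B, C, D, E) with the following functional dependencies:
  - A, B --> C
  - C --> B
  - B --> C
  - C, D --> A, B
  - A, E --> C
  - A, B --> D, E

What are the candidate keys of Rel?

{A, B} is a candidate key since {A, B}⁺ = {A, B, C, D, E} covers every attribute.
{A, C} is a candidate key since {A, C}⁺ = {A, B, C, D, E} covers every attribute.
{A, E} is a candidate key since {A, E}⁺ = {A, B, C, D, E} covers every attribute.
{B, D} is a candidate key since {B, D}⁺ = {A, B, C, D, E} covers every attribute.
{C, D} is a candidate key since {C, D}⁺ = {A, B, C, D, E} covers every attribute.
Any other superkey properly contains one of these, so there are no further candidate keys.

{A, B}, {A, C}, {A, E}, {B, D}, {C, D}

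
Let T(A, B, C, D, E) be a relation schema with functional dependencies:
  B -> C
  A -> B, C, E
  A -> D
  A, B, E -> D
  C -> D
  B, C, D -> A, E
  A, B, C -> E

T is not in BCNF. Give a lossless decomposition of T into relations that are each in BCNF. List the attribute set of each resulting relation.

{A, B, C, E}; {C, D}

Candidate keys of the original relation: {A}, {B}.
Within {A, B, C, D, E}: {C}⁺ ∩ {A, B, C, D, E} = {C, D}, not the whole set, so C -> D violates BCNF; decompose into {C, D} and {A, B, C, E}.
{C, D} has no BCNF violation.
{A, B, C, E} has no BCNF violation.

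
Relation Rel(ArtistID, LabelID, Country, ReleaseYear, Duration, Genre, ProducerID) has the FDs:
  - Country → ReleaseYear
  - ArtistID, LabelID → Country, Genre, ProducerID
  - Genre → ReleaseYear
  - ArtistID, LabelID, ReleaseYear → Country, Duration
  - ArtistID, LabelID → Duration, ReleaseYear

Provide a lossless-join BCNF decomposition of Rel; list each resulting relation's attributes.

{ArtistID, Country, Duration, Genre, LabelID, ProducerID}; {Country, ReleaseYear}

Candidate key of the original relation: {ArtistID, LabelID}.
{ArtistID, Country, Duration, Genre, LabelID, ProducerID, ReleaseYear}: {Country} determines {Country, ReleaseYear} here but is not a superkey — split on Country → ReleaseYear, giving {Country, ReleaseYear} and {ArtistID, Country, Duration, Genre, LabelID, ProducerID}.
{Country, ReleaseYear}: every determinant is a superkey — BCNF.
{ArtistID, Country, Duration, Genre, LabelID, ProducerID}: every determinant is a superkey — BCNF.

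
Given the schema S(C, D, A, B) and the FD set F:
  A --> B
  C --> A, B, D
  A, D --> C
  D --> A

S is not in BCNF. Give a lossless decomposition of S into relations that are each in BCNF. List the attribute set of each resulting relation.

Candidate keys of the original relation: {C}, {D}.
In {A, B, C, D}, {A} is not a superkey ({A}⁺ restricted to this set is {A, B}), so split on A --> B into {A, B} and {A, C, D}.
{A, B}: every determinant is a superkey — BCNF.
{A, C, D}: every determinant is a superkey — BCNF.

{A, B}; {A, C, D}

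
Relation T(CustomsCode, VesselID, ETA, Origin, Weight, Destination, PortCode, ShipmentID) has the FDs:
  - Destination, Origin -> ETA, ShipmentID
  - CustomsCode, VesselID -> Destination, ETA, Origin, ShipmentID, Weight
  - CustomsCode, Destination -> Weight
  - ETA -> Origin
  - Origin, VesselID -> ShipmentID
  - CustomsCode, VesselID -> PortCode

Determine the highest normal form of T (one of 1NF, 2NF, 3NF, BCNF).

Candidate key: {CustomsCode, VesselID}. Prime attributes: {CustomsCode, VesselID}.
For Destination, Origin -> ETA, ShipmentID we have {Destination, Origin}⁺ = {Destination, ETA, Origin, ShipmentID}; {Destination, Origin} is not a superkey, so BCNF fails.
Destination, Origin -> ETA, ShipmentID determines the non-prime attributes {ETA, ShipmentID} from a non-superkey — 3NF is violated.
No non-prime attribute depends on a proper subset of any candidate key, so 2NF holds.

2NF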